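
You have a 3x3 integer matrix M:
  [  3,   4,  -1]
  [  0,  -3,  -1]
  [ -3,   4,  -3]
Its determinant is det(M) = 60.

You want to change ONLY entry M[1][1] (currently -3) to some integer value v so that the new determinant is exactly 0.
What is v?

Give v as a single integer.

det is linear in entry M[1][1]: det = old_det + (v - -3) * C_11
Cofactor C_11 = -12
Want det = 0: 60 + (v - -3) * -12 = 0
  (v - -3) = -60 / -12 = 5
  v = -3 + (5) = 2

Answer: 2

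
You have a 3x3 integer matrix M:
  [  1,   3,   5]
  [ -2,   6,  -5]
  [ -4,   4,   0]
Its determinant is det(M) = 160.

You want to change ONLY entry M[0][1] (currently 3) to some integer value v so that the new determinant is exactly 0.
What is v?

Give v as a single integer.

Answer: -5

Derivation:
det is linear in entry M[0][1]: det = old_det + (v - 3) * C_01
Cofactor C_01 = 20
Want det = 0: 160 + (v - 3) * 20 = 0
  (v - 3) = -160 / 20 = -8
  v = 3 + (-8) = -5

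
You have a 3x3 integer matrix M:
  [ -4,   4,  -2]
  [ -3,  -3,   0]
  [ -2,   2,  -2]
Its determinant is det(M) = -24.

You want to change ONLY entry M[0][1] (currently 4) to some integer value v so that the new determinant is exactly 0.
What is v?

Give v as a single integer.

det is linear in entry M[0][1]: det = old_det + (v - 4) * C_01
Cofactor C_01 = -6
Want det = 0: -24 + (v - 4) * -6 = 0
  (v - 4) = 24 / -6 = -4
  v = 4 + (-4) = 0

Answer: 0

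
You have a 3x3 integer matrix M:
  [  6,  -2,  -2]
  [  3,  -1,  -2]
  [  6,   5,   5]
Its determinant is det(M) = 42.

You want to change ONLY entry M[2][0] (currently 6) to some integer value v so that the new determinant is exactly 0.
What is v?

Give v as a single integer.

Answer: -15

Derivation:
det is linear in entry M[2][0]: det = old_det + (v - 6) * C_20
Cofactor C_20 = 2
Want det = 0: 42 + (v - 6) * 2 = 0
  (v - 6) = -42 / 2 = -21
  v = 6 + (-21) = -15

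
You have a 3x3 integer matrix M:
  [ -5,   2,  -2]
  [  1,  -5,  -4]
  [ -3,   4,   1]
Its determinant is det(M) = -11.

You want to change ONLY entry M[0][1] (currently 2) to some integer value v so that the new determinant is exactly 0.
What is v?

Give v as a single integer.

det is linear in entry M[0][1]: det = old_det + (v - 2) * C_01
Cofactor C_01 = 11
Want det = 0: -11 + (v - 2) * 11 = 0
  (v - 2) = 11 / 11 = 1
  v = 2 + (1) = 3

Answer: 3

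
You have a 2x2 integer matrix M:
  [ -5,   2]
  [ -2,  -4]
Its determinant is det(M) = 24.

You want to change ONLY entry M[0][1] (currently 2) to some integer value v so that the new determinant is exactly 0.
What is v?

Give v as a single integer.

Answer: -10

Derivation:
det is linear in entry M[0][1]: det = old_det + (v - 2) * C_01
Cofactor C_01 = 2
Want det = 0: 24 + (v - 2) * 2 = 0
  (v - 2) = -24 / 2 = -12
  v = 2 + (-12) = -10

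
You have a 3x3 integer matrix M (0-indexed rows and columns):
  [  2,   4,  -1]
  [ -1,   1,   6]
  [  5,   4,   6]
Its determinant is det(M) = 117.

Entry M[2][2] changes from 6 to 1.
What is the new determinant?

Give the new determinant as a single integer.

det is linear in row 2: changing M[2][2] by delta changes det by delta * cofactor(2,2).
Cofactor C_22 = (-1)^(2+2) * minor(2,2) = 6
Entry delta = 1 - 6 = -5
Det delta = -5 * 6 = -30
New det = 117 + -30 = 87

Answer: 87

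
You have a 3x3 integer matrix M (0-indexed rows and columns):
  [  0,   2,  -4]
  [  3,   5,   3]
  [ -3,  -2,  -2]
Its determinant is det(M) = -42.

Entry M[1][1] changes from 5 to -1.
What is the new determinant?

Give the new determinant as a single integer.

Answer: 30

Derivation:
det is linear in row 1: changing M[1][1] by delta changes det by delta * cofactor(1,1).
Cofactor C_11 = (-1)^(1+1) * minor(1,1) = -12
Entry delta = -1 - 5 = -6
Det delta = -6 * -12 = 72
New det = -42 + 72 = 30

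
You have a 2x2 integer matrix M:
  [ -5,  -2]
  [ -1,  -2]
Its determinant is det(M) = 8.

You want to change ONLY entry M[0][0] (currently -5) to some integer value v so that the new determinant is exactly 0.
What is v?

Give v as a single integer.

det is linear in entry M[0][0]: det = old_det + (v - -5) * C_00
Cofactor C_00 = -2
Want det = 0: 8 + (v - -5) * -2 = 0
  (v - -5) = -8 / -2 = 4
  v = -5 + (4) = -1

Answer: -1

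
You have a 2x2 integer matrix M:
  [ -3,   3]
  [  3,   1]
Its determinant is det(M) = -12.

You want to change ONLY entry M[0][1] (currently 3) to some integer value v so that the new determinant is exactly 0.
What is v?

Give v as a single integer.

Answer: -1

Derivation:
det is linear in entry M[0][1]: det = old_det + (v - 3) * C_01
Cofactor C_01 = -3
Want det = 0: -12 + (v - 3) * -3 = 0
  (v - 3) = 12 / -3 = -4
  v = 3 + (-4) = -1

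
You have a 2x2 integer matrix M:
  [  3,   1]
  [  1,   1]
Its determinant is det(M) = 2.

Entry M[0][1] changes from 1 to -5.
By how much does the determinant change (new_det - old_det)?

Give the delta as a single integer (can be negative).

Answer: 6

Derivation:
Cofactor C_01 = -1
Entry delta = -5 - 1 = -6
Det delta = entry_delta * cofactor = -6 * -1 = 6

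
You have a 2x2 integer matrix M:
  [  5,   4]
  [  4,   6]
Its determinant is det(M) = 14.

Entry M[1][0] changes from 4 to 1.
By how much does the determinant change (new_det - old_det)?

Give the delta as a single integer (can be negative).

Answer: 12

Derivation:
Cofactor C_10 = -4
Entry delta = 1 - 4 = -3
Det delta = entry_delta * cofactor = -3 * -4 = 12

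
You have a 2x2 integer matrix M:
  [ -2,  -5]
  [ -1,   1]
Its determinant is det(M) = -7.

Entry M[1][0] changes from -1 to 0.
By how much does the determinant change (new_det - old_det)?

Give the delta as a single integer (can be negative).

Answer: 5

Derivation:
Cofactor C_10 = 5
Entry delta = 0 - -1 = 1
Det delta = entry_delta * cofactor = 1 * 5 = 5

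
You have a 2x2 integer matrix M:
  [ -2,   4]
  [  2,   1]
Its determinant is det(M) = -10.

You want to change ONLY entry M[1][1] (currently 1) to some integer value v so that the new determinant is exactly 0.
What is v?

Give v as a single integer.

det is linear in entry M[1][1]: det = old_det + (v - 1) * C_11
Cofactor C_11 = -2
Want det = 0: -10 + (v - 1) * -2 = 0
  (v - 1) = 10 / -2 = -5
  v = 1 + (-5) = -4

Answer: -4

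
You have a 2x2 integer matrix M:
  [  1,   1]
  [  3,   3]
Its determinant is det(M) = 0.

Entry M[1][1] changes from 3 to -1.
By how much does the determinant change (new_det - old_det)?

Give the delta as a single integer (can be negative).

Cofactor C_11 = 1
Entry delta = -1 - 3 = -4
Det delta = entry_delta * cofactor = -4 * 1 = -4

Answer: -4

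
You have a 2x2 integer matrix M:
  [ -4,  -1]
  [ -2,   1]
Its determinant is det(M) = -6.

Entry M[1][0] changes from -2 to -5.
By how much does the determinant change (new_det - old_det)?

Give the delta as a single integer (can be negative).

Cofactor C_10 = 1
Entry delta = -5 - -2 = -3
Det delta = entry_delta * cofactor = -3 * 1 = -3

Answer: -3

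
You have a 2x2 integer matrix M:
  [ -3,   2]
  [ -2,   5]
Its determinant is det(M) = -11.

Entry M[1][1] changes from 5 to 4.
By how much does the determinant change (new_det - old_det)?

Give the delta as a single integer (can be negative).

Cofactor C_11 = -3
Entry delta = 4 - 5 = -1
Det delta = entry_delta * cofactor = -1 * -3 = 3

Answer: 3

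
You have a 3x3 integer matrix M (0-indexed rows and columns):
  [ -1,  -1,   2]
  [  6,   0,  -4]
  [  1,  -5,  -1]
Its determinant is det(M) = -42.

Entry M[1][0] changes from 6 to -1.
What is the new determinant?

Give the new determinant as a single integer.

Answer: 35

Derivation:
det is linear in row 1: changing M[1][0] by delta changes det by delta * cofactor(1,0).
Cofactor C_10 = (-1)^(1+0) * minor(1,0) = -11
Entry delta = -1 - 6 = -7
Det delta = -7 * -11 = 77
New det = -42 + 77 = 35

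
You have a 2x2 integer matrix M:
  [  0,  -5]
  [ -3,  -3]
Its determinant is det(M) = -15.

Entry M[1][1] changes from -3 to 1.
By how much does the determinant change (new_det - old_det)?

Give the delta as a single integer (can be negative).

Cofactor C_11 = 0
Entry delta = 1 - -3 = 4
Det delta = entry_delta * cofactor = 4 * 0 = 0

Answer: 0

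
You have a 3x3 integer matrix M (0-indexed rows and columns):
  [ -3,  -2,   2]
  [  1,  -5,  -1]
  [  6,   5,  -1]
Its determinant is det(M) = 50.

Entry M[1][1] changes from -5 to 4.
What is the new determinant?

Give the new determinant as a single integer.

det is linear in row 1: changing M[1][1] by delta changes det by delta * cofactor(1,1).
Cofactor C_11 = (-1)^(1+1) * minor(1,1) = -9
Entry delta = 4 - -5 = 9
Det delta = 9 * -9 = -81
New det = 50 + -81 = -31

Answer: -31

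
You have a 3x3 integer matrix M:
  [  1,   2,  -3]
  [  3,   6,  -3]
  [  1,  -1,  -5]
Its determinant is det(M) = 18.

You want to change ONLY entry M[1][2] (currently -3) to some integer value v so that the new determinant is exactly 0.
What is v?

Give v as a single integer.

det is linear in entry M[1][2]: det = old_det + (v - -3) * C_12
Cofactor C_12 = 3
Want det = 0: 18 + (v - -3) * 3 = 0
  (v - -3) = -18 / 3 = -6
  v = -3 + (-6) = -9

Answer: -9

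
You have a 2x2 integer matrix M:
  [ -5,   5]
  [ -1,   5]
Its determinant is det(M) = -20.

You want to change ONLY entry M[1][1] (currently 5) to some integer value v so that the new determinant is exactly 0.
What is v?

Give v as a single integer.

det is linear in entry M[1][1]: det = old_det + (v - 5) * C_11
Cofactor C_11 = -5
Want det = 0: -20 + (v - 5) * -5 = 0
  (v - 5) = 20 / -5 = -4
  v = 5 + (-4) = 1

Answer: 1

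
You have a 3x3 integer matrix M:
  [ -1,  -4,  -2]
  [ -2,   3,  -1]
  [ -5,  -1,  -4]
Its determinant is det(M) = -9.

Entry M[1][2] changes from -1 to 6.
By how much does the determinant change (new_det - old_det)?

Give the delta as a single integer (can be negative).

Answer: 133

Derivation:
Cofactor C_12 = 19
Entry delta = 6 - -1 = 7
Det delta = entry_delta * cofactor = 7 * 19 = 133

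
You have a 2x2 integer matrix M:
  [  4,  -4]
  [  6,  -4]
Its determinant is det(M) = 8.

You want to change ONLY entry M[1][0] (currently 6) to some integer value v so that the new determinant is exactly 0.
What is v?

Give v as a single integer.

det is linear in entry M[1][0]: det = old_det + (v - 6) * C_10
Cofactor C_10 = 4
Want det = 0: 8 + (v - 6) * 4 = 0
  (v - 6) = -8 / 4 = -2
  v = 6 + (-2) = 4

Answer: 4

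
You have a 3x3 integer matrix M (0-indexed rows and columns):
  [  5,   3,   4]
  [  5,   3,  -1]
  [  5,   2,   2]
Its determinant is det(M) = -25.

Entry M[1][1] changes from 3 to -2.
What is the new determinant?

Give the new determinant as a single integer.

det is linear in row 1: changing M[1][1] by delta changes det by delta * cofactor(1,1).
Cofactor C_11 = (-1)^(1+1) * minor(1,1) = -10
Entry delta = -2 - 3 = -5
Det delta = -5 * -10 = 50
New det = -25 + 50 = 25

Answer: 25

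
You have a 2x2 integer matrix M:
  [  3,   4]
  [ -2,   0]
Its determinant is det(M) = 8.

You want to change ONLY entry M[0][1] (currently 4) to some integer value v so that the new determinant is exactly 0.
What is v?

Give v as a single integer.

det is linear in entry M[0][1]: det = old_det + (v - 4) * C_01
Cofactor C_01 = 2
Want det = 0: 8 + (v - 4) * 2 = 0
  (v - 4) = -8 / 2 = -4
  v = 4 + (-4) = 0

Answer: 0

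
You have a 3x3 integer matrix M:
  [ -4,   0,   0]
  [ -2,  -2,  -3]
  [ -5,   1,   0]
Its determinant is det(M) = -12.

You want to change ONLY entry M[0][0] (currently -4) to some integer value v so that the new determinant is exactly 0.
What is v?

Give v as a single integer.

det is linear in entry M[0][0]: det = old_det + (v - -4) * C_00
Cofactor C_00 = 3
Want det = 0: -12 + (v - -4) * 3 = 0
  (v - -4) = 12 / 3 = 4
  v = -4 + (4) = 0

Answer: 0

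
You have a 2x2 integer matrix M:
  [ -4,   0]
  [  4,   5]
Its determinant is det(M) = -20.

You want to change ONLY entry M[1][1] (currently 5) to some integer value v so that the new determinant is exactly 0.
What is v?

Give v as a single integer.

Answer: 0

Derivation:
det is linear in entry M[1][1]: det = old_det + (v - 5) * C_11
Cofactor C_11 = -4
Want det = 0: -20 + (v - 5) * -4 = 0
  (v - 5) = 20 / -4 = -5
  v = 5 + (-5) = 0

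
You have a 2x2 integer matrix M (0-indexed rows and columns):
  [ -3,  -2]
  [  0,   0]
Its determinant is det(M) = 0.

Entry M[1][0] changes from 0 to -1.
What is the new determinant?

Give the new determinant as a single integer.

Answer: -2

Derivation:
det is linear in row 1: changing M[1][0] by delta changes det by delta * cofactor(1,0).
Cofactor C_10 = (-1)^(1+0) * minor(1,0) = 2
Entry delta = -1 - 0 = -1
Det delta = -1 * 2 = -2
New det = 0 + -2 = -2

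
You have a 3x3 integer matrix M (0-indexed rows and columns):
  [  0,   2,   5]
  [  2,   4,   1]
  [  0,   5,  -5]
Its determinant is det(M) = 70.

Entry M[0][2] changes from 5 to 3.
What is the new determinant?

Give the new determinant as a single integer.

Answer: 50

Derivation:
det is linear in row 0: changing M[0][2] by delta changes det by delta * cofactor(0,2).
Cofactor C_02 = (-1)^(0+2) * minor(0,2) = 10
Entry delta = 3 - 5 = -2
Det delta = -2 * 10 = -20
New det = 70 + -20 = 50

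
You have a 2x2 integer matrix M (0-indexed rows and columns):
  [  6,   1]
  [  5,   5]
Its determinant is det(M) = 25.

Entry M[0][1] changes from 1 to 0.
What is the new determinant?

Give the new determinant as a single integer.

det is linear in row 0: changing M[0][1] by delta changes det by delta * cofactor(0,1).
Cofactor C_01 = (-1)^(0+1) * minor(0,1) = -5
Entry delta = 0 - 1 = -1
Det delta = -1 * -5 = 5
New det = 25 + 5 = 30

Answer: 30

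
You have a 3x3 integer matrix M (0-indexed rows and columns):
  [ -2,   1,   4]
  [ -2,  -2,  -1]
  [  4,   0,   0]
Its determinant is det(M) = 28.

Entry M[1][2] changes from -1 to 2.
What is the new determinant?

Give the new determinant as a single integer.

det is linear in row 1: changing M[1][2] by delta changes det by delta * cofactor(1,2).
Cofactor C_12 = (-1)^(1+2) * minor(1,2) = 4
Entry delta = 2 - -1 = 3
Det delta = 3 * 4 = 12
New det = 28 + 12 = 40

Answer: 40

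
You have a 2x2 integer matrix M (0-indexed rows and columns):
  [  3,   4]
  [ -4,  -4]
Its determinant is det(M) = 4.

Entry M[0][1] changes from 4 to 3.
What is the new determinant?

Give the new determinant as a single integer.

Answer: 0

Derivation:
det is linear in row 0: changing M[0][1] by delta changes det by delta * cofactor(0,1).
Cofactor C_01 = (-1)^(0+1) * minor(0,1) = 4
Entry delta = 3 - 4 = -1
Det delta = -1 * 4 = -4
New det = 4 + -4 = 0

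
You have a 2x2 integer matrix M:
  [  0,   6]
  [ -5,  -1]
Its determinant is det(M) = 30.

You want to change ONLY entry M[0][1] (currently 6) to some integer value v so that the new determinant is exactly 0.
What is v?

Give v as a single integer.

det is linear in entry M[0][1]: det = old_det + (v - 6) * C_01
Cofactor C_01 = 5
Want det = 0: 30 + (v - 6) * 5 = 0
  (v - 6) = -30 / 5 = -6
  v = 6 + (-6) = 0

Answer: 0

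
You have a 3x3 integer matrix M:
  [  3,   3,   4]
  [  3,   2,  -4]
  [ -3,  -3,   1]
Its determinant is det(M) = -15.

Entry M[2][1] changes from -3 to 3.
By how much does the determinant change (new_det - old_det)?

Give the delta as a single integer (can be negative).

Cofactor C_21 = 24
Entry delta = 3 - -3 = 6
Det delta = entry_delta * cofactor = 6 * 24 = 144

Answer: 144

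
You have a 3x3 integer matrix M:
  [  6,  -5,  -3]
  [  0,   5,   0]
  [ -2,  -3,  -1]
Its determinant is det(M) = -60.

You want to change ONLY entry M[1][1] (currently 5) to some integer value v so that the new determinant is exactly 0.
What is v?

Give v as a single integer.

Answer: 0

Derivation:
det is linear in entry M[1][1]: det = old_det + (v - 5) * C_11
Cofactor C_11 = -12
Want det = 0: -60 + (v - 5) * -12 = 0
  (v - 5) = 60 / -12 = -5
  v = 5 + (-5) = 0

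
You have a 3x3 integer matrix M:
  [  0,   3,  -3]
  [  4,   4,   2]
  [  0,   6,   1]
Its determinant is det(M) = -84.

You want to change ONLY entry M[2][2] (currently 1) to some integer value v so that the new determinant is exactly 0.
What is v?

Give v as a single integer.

Answer: -6

Derivation:
det is linear in entry M[2][2]: det = old_det + (v - 1) * C_22
Cofactor C_22 = -12
Want det = 0: -84 + (v - 1) * -12 = 0
  (v - 1) = 84 / -12 = -7
  v = 1 + (-7) = -6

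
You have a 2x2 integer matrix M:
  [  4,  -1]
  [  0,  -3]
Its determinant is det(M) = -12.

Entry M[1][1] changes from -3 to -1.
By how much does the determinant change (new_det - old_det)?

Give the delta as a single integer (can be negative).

Cofactor C_11 = 4
Entry delta = -1 - -3 = 2
Det delta = entry_delta * cofactor = 2 * 4 = 8

Answer: 8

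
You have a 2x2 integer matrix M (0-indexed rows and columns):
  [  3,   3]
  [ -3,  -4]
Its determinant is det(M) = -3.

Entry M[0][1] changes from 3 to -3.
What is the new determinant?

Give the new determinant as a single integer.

det is linear in row 0: changing M[0][1] by delta changes det by delta * cofactor(0,1).
Cofactor C_01 = (-1)^(0+1) * minor(0,1) = 3
Entry delta = -3 - 3 = -6
Det delta = -6 * 3 = -18
New det = -3 + -18 = -21

Answer: -21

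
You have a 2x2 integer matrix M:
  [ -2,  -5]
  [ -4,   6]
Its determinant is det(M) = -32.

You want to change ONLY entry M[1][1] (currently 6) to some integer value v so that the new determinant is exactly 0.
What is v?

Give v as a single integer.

det is linear in entry M[1][1]: det = old_det + (v - 6) * C_11
Cofactor C_11 = -2
Want det = 0: -32 + (v - 6) * -2 = 0
  (v - 6) = 32 / -2 = -16
  v = 6 + (-16) = -10

Answer: -10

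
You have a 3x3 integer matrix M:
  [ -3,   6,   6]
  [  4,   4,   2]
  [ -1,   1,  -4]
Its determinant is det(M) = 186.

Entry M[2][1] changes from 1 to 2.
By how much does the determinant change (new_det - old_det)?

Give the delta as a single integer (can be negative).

Cofactor C_21 = 30
Entry delta = 2 - 1 = 1
Det delta = entry_delta * cofactor = 1 * 30 = 30

Answer: 30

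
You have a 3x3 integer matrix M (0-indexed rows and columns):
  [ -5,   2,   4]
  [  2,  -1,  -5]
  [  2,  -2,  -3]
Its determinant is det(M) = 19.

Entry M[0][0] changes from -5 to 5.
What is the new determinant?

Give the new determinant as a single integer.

Answer: -51

Derivation:
det is linear in row 0: changing M[0][0] by delta changes det by delta * cofactor(0,0).
Cofactor C_00 = (-1)^(0+0) * minor(0,0) = -7
Entry delta = 5 - -5 = 10
Det delta = 10 * -7 = -70
New det = 19 + -70 = -51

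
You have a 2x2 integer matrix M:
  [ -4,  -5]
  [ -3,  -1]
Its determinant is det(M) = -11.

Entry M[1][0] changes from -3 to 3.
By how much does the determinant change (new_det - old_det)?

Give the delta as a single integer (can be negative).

Cofactor C_10 = 5
Entry delta = 3 - -3 = 6
Det delta = entry_delta * cofactor = 6 * 5 = 30

Answer: 30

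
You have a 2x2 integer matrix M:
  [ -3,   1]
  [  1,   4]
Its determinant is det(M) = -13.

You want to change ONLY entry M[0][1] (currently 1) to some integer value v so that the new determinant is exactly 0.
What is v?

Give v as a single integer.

det is linear in entry M[0][1]: det = old_det + (v - 1) * C_01
Cofactor C_01 = -1
Want det = 0: -13 + (v - 1) * -1 = 0
  (v - 1) = 13 / -1 = -13
  v = 1 + (-13) = -12

Answer: -12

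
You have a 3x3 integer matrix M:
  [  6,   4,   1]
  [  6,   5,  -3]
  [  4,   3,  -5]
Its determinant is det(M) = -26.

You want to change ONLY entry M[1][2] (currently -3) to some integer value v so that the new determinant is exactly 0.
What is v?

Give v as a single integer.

Answer: -16

Derivation:
det is linear in entry M[1][2]: det = old_det + (v - -3) * C_12
Cofactor C_12 = -2
Want det = 0: -26 + (v - -3) * -2 = 0
  (v - -3) = 26 / -2 = -13
  v = -3 + (-13) = -16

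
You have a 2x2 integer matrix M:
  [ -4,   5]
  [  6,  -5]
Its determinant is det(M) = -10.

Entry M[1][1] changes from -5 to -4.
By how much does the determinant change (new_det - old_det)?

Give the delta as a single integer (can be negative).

Answer: -4

Derivation:
Cofactor C_11 = -4
Entry delta = -4 - -5 = 1
Det delta = entry_delta * cofactor = 1 * -4 = -4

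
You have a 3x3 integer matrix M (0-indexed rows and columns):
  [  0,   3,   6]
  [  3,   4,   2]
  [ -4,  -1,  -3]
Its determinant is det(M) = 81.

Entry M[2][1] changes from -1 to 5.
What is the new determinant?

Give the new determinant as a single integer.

Answer: 189

Derivation:
det is linear in row 2: changing M[2][1] by delta changes det by delta * cofactor(2,1).
Cofactor C_21 = (-1)^(2+1) * minor(2,1) = 18
Entry delta = 5 - -1 = 6
Det delta = 6 * 18 = 108
New det = 81 + 108 = 189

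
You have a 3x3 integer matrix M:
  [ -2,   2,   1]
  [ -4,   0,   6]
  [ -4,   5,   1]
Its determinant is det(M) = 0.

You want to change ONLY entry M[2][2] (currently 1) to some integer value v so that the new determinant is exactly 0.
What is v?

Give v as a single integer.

det is linear in entry M[2][2]: det = old_det + (v - 1) * C_22
Cofactor C_22 = 8
Want det = 0: 0 + (v - 1) * 8 = 0
  (v - 1) = 0 / 8 = 0
  v = 1 + (0) = 1

Answer: 1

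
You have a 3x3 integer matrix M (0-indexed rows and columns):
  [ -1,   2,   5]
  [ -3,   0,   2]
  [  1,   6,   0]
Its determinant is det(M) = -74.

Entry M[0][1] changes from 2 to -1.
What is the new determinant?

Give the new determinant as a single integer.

Answer: -80

Derivation:
det is linear in row 0: changing M[0][1] by delta changes det by delta * cofactor(0,1).
Cofactor C_01 = (-1)^(0+1) * minor(0,1) = 2
Entry delta = -1 - 2 = -3
Det delta = -3 * 2 = -6
New det = -74 + -6 = -80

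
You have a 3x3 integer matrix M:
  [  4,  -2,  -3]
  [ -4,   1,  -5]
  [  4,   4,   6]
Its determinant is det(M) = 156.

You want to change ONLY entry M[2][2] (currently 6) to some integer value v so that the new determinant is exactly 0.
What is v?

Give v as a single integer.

det is linear in entry M[2][2]: det = old_det + (v - 6) * C_22
Cofactor C_22 = -4
Want det = 0: 156 + (v - 6) * -4 = 0
  (v - 6) = -156 / -4 = 39
  v = 6 + (39) = 45

Answer: 45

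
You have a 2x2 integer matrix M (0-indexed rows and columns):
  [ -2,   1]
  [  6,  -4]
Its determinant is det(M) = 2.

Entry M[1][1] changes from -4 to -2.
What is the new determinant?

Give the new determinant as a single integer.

det is linear in row 1: changing M[1][1] by delta changes det by delta * cofactor(1,1).
Cofactor C_11 = (-1)^(1+1) * minor(1,1) = -2
Entry delta = -2 - -4 = 2
Det delta = 2 * -2 = -4
New det = 2 + -4 = -2

Answer: -2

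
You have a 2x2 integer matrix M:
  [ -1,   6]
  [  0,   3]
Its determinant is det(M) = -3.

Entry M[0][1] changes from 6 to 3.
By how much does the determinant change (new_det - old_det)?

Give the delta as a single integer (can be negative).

Cofactor C_01 = 0
Entry delta = 3 - 6 = -3
Det delta = entry_delta * cofactor = -3 * 0 = 0

Answer: 0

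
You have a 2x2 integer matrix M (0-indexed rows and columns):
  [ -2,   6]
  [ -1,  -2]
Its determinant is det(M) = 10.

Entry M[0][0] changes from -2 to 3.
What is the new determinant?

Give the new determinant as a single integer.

det is linear in row 0: changing M[0][0] by delta changes det by delta * cofactor(0,0).
Cofactor C_00 = (-1)^(0+0) * minor(0,0) = -2
Entry delta = 3 - -2 = 5
Det delta = 5 * -2 = -10
New det = 10 + -10 = 0

Answer: 0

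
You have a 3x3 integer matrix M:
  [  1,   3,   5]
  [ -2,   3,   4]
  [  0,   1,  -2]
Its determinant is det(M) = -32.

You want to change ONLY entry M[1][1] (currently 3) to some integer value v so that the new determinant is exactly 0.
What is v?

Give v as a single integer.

Answer: -13

Derivation:
det is linear in entry M[1][1]: det = old_det + (v - 3) * C_11
Cofactor C_11 = -2
Want det = 0: -32 + (v - 3) * -2 = 0
  (v - 3) = 32 / -2 = -16
  v = 3 + (-16) = -13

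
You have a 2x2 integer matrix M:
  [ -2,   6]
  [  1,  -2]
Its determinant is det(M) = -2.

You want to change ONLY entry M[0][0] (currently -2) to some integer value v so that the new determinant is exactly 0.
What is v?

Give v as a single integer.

det is linear in entry M[0][0]: det = old_det + (v - -2) * C_00
Cofactor C_00 = -2
Want det = 0: -2 + (v - -2) * -2 = 0
  (v - -2) = 2 / -2 = -1
  v = -2 + (-1) = -3

Answer: -3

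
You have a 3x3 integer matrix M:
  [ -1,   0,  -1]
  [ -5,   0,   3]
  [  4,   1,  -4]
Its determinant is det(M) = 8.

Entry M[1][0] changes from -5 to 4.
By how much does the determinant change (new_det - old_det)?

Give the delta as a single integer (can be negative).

Cofactor C_10 = -1
Entry delta = 4 - -5 = 9
Det delta = entry_delta * cofactor = 9 * -1 = -9

Answer: -9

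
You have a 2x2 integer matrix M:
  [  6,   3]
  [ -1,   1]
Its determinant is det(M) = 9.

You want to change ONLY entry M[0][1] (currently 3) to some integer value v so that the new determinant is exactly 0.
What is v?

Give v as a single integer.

Answer: -6

Derivation:
det is linear in entry M[0][1]: det = old_det + (v - 3) * C_01
Cofactor C_01 = 1
Want det = 0: 9 + (v - 3) * 1 = 0
  (v - 3) = -9 / 1 = -9
  v = 3 + (-9) = -6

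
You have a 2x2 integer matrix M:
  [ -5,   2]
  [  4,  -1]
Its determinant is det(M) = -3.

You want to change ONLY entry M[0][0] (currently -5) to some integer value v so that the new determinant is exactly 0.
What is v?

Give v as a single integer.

Answer: -8

Derivation:
det is linear in entry M[0][0]: det = old_det + (v - -5) * C_00
Cofactor C_00 = -1
Want det = 0: -3 + (v - -5) * -1 = 0
  (v - -5) = 3 / -1 = -3
  v = -5 + (-3) = -8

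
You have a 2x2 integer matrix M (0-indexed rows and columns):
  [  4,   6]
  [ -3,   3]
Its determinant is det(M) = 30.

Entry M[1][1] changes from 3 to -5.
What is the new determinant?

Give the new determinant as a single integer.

det is linear in row 1: changing M[1][1] by delta changes det by delta * cofactor(1,1).
Cofactor C_11 = (-1)^(1+1) * minor(1,1) = 4
Entry delta = -5 - 3 = -8
Det delta = -8 * 4 = -32
New det = 30 + -32 = -2

Answer: -2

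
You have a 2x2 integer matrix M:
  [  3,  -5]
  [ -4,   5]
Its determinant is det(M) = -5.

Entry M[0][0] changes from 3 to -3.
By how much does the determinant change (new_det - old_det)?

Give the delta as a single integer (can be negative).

Answer: -30

Derivation:
Cofactor C_00 = 5
Entry delta = -3 - 3 = -6
Det delta = entry_delta * cofactor = -6 * 5 = -30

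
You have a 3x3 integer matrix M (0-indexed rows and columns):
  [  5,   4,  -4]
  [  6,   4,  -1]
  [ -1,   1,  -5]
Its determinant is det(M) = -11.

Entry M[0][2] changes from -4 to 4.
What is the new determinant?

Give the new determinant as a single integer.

det is linear in row 0: changing M[0][2] by delta changes det by delta * cofactor(0,2).
Cofactor C_02 = (-1)^(0+2) * minor(0,2) = 10
Entry delta = 4 - -4 = 8
Det delta = 8 * 10 = 80
New det = -11 + 80 = 69

Answer: 69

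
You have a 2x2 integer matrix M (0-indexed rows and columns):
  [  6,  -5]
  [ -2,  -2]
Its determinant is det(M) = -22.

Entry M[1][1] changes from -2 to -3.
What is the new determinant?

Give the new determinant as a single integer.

det is linear in row 1: changing M[1][1] by delta changes det by delta * cofactor(1,1).
Cofactor C_11 = (-1)^(1+1) * minor(1,1) = 6
Entry delta = -3 - -2 = -1
Det delta = -1 * 6 = -6
New det = -22 + -6 = -28

Answer: -28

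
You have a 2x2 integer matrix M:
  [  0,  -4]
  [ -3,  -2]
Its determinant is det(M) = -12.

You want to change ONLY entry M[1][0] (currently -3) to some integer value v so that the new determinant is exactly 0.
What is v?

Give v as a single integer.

det is linear in entry M[1][0]: det = old_det + (v - -3) * C_10
Cofactor C_10 = 4
Want det = 0: -12 + (v - -3) * 4 = 0
  (v - -3) = 12 / 4 = 3
  v = -3 + (3) = 0

Answer: 0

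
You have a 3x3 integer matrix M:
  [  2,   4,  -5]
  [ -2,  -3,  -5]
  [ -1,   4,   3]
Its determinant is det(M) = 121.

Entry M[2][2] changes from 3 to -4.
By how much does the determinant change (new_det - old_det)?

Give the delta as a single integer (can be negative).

Cofactor C_22 = 2
Entry delta = -4 - 3 = -7
Det delta = entry_delta * cofactor = -7 * 2 = -14

Answer: -14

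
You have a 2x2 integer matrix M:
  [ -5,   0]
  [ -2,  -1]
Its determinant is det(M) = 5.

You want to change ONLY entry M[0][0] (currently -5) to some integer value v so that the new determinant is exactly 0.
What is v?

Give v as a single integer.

det is linear in entry M[0][0]: det = old_det + (v - -5) * C_00
Cofactor C_00 = -1
Want det = 0: 5 + (v - -5) * -1 = 0
  (v - -5) = -5 / -1 = 5
  v = -5 + (5) = 0

Answer: 0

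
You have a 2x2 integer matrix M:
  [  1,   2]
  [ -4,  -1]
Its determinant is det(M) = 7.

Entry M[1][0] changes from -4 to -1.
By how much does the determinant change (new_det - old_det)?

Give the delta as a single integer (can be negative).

Cofactor C_10 = -2
Entry delta = -1 - -4 = 3
Det delta = entry_delta * cofactor = 3 * -2 = -6

Answer: -6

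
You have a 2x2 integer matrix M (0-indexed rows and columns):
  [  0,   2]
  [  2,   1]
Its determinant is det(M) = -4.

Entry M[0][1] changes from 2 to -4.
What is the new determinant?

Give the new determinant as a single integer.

det is linear in row 0: changing M[0][1] by delta changes det by delta * cofactor(0,1).
Cofactor C_01 = (-1)^(0+1) * minor(0,1) = -2
Entry delta = -4 - 2 = -6
Det delta = -6 * -2 = 12
New det = -4 + 12 = 8

Answer: 8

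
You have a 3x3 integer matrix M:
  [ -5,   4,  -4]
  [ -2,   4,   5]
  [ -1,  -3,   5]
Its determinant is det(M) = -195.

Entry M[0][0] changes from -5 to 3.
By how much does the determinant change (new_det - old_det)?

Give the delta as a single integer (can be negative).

Answer: 280

Derivation:
Cofactor C_00 = 35
Entry delta = 3 - -5 = 8
Det delta = entry_delta * cofactor = 8 * 35 = 280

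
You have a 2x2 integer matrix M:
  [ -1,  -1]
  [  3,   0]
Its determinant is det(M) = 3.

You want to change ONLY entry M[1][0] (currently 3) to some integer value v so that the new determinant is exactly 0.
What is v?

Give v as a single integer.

Answer: 0

Derivation:
det is linear in entry M[1][0]: det = old_det + (v - 3) * C_10
Cofactor C_10 = 1
Want det = 0: 3 + (v - 3) * 1 = 0
  (v - 3) = -3 / 1 = -3
  v = 3 + (-3) = 0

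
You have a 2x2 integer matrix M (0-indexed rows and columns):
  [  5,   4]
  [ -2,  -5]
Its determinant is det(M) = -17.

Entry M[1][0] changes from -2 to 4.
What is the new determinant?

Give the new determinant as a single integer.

det is linear in row 1: changing M[1][0] by delta changes det by delta * cofactor(1,0).
Cofactor C_10 = (-1)^(1+0) * minor(1,0) = -4
Entry delta = 4 - -2 = 6
Det delta = 6 * -4 = -24
New det = -17 + -24 = -41

Answer: -41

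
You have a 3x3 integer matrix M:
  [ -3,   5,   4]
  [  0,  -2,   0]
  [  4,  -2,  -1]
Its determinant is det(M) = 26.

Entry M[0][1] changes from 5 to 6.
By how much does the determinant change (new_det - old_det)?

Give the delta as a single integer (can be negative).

Answer: 0

Derivation:
Cofactor C_01 = 0
Entry delta = 6 - 5 = 1
Det delta = entry_delta * cofactor = 1 * 0 = 0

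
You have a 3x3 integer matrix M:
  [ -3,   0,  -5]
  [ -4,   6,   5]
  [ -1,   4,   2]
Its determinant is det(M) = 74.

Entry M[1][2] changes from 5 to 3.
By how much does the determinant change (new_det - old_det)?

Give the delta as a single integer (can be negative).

Answer: -24

Derivation:
Cofactor C_12 = 12
Entry delta = 3 - 5 = -2
Det delta = entry_delta * cofactor = -2 * 12 = -24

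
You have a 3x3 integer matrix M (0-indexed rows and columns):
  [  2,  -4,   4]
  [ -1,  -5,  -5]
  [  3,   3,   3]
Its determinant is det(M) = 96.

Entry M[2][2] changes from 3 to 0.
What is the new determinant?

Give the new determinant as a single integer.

det is linear in row 2: changing M[2][2] by delta changes det by delta * cofactor(2,2).
Cofactor C_22 = (-1)^(2+2) * minor(2,2) = -14
Entry delta = 0 - 3 = -3
Det delta = -3 * -14 = 42
New det = 96 + 42 = 138

Answer: 138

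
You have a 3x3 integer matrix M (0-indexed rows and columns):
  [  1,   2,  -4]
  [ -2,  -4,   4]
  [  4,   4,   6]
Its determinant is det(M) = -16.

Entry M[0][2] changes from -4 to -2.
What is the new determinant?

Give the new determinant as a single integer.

Answer: 0

Derivation:
det is linear in row 0: changing M[0][2] by delta changes det by delta * cofactor(0,2).
Cofactor C_02 = (-1)^(0+2) * minor(0,2) = 8
Entry delta = -2 - -4 = 2
Det delta = 2 * 8 = 16
New det = -16 + 16 = 0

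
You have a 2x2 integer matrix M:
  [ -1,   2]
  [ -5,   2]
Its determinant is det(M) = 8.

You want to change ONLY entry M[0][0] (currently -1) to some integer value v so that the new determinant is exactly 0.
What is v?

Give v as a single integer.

Answer: -5

Derivation:
det is linear in entry M[0][0]: det = old_det + (v - -1) * C_00
Cofactor C_00 = 2
Want det = 0: 8 + (v - -1) * 2 = 0
  (v - -1) = -8 / 2 = -4
  v = -1 + (-4) = -5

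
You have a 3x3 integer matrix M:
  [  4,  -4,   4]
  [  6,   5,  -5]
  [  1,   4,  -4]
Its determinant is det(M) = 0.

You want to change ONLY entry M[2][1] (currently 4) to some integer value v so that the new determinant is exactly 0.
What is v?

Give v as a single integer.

Answer: 4

Derivation:
det is linear in entry M[2][1]: det = old_det + (v - 4) * C_21
Cofactor C_21 = 44
Want det = 0: 0 + (v - 4) * 44 = 0
  (v - 4) = 0 / 44 = 0
  v = 4 + (0) = 4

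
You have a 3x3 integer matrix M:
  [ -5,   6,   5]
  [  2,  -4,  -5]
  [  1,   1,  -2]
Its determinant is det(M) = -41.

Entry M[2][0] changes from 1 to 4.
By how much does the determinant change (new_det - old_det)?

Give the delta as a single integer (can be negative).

Answer: -30

Derivation:
Cofactor C_20 = -10
Entry delta = 4 - 1 = 3
Det delta = entry_delta * cofactor = 3 * -10 = -30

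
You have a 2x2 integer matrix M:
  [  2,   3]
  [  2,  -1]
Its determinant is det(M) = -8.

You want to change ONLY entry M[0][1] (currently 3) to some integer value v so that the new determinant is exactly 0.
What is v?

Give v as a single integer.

det is linear in entry M[0][1]: det = old_det + (v - 3) * C_01
Cofactor C_01 = -2
Want det = 0: -8 + (v - 3) * -2 = 0
  (v - 3) = 8 / -2 = -4
  v = 3 + (-4) = -1

Answer: -1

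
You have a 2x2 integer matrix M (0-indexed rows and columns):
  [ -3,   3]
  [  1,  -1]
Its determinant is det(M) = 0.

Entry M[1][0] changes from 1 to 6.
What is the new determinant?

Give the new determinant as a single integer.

Answer: -15

Derivation:
det is linear in row 1: changing M[1][0] by delta changes det by delta * cofactor(1,0).
Cofactor C_10 = (-1)^(1+0) * minor(1,0) = -3
Entry delta = 6 - 1 = 5
Det delta = 5 * -3 = -15
New det = 0 + -15 = -15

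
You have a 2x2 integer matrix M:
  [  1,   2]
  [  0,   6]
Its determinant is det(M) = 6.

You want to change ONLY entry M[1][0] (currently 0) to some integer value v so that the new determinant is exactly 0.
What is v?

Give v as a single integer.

Answer: 3

Derivation:
det is linear in entry M[1][0]: det = old_det + (v - 0) * C_10
Cofactor C_10 = -2
Want det = 0: 6 + (v - 0) * -2 = 0
  (v - 0) = -6 / -2 = 3
  v = 0 + (3) = 3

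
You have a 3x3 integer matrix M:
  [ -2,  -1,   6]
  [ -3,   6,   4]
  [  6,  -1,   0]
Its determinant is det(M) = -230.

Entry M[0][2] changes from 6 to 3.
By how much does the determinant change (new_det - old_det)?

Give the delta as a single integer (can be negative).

Answer: 99

Derivation:
Cofactor C_02 = -33
Entry delta = 3 - 6 = -3
Det delta = entry_delta * cofactor = -3 * -33 = 99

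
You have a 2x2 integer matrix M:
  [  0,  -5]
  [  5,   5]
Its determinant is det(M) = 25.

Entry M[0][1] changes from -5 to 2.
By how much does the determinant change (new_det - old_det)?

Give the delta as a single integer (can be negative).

Answer: -35

Derivation:
Cofactor C_01 = -5
Entry delta = 2 - -5 = 7
Det delta = entry_delta * cofactor = 7 * -5 = -35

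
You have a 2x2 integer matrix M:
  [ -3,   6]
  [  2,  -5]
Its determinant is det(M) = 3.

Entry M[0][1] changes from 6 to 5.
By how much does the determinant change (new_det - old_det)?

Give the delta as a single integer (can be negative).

Answer: 2

Derivation:
Cofactor C_01 = -2
Entry delta = 5 - 6 = -1
Det delta = entry_delta * cofactor = -1 * -2 = 2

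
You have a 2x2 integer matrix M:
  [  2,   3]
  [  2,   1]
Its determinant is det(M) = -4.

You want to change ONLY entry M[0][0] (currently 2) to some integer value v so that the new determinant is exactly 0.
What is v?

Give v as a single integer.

det is linear in entry M[0][0]: det = old_det + (v - 2) * C_00
Cofactor C_00 = 1
Want det = 0: -4 + (v - 2) * 1 = 0
  (v - 2) = 4 / 1 = 4
  v = 2 + (4) = 6

Answer: 6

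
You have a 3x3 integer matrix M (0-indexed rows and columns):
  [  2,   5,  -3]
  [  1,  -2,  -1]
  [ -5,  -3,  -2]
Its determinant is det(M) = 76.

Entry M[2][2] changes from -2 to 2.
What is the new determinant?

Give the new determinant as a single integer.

Answer: 40

Derivation:
det is linear in row 2: changing M[2][2] by delta changes det by delta * cofactor(2,2).
Cofactor C_22 = (-1)^(2+2) * minor(2,2) = -9
Entry delta = 2 - -2 = 4
Det delta = 4 * -9 = -36
New det = 76 + -36 = 40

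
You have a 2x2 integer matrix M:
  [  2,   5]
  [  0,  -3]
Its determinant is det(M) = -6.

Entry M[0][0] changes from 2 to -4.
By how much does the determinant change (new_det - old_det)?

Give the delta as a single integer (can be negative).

Answer: 18

Derivation:
Cofactor C_00 = -3
Entry delta = -4 - 2 = -6
Det delta = entry_delta * cofactor = -6 * -3 = 18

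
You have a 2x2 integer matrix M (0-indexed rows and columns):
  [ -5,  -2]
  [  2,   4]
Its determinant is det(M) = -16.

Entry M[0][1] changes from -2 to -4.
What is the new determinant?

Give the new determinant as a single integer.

det is linear in row 0: changing M[0][1] by delta changes det by delta * cofactor(0,1).
Cofactor C_01 = (-1)^(0+1) * minor(0,1) = -2
Entry delta = -4 - -2 = -2
Det delta = -2 * -2 = 4
New det = -16 + 4 = -12

Answer: -12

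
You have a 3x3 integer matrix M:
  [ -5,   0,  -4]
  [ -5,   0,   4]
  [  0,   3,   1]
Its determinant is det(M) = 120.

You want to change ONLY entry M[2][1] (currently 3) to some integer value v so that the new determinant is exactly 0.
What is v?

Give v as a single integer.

det is linear in entry M[2][1]: det = old_det + (v - 3) * C_21
Cofactor C_21 = 40
Want det = 0: 120 + (v - 3) * 40 = 0
  (v - 3) = -120 / 40 = -3
  v = 3 + (-3) = 0

Answer: 0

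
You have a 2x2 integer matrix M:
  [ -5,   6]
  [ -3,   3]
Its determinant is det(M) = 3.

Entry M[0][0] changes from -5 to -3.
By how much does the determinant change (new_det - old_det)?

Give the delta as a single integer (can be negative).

Cofactor C_00 = 3
Entry delta = -3 - -5 = 2
Det delta = entry_delta * cofactor = 2 * 3 = 6

Answer: 6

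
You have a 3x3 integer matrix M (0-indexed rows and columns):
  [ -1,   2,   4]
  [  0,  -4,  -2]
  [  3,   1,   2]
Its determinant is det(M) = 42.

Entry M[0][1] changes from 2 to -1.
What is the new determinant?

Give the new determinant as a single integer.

det is linear in row 0: changing M[0][1] by delta changes det by delta * cofactor(0,1).
Cofactor C_01 = (-1)^(0+1) * minor(0,1) = -6
Entry delta = -1 - 2 = -3
Det delta = -3 * -6 = 18
New det = 42 + 18 = 60

Answer: 60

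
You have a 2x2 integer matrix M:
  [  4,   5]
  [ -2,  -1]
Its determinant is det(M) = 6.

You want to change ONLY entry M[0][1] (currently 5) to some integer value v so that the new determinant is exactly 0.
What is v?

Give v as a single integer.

det is linear in entry M[0][1]: det = old_det + (v - 5) * C_01
Cofactor C_01 = 2
Want det = 0: 6 + (v - 5) * 2 = 0
  (v - 5) = -6 / 2 = -3
  v = 5 + (-3) = 2

Answer: 2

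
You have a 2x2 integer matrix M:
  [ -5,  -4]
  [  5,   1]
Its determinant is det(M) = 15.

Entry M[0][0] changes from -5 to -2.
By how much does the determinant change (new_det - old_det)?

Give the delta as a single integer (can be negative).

Cofactor C_00 = 1
Entry delta = -2 - -5 = 3
Det delta = entry_delta * cofactor = 3 * 1 = 3

Answer: 3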